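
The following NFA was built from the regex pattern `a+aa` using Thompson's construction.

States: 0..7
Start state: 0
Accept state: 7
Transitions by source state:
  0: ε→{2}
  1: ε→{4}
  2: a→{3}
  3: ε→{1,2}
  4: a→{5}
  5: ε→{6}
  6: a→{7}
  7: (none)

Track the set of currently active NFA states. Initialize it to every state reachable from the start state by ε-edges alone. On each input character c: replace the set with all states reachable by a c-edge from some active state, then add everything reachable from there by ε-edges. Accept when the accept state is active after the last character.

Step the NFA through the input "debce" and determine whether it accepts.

start: ε-closure({0}) = {0,2}
'd' @ 1: {}  — no active states
rest 'ebce' ignored (set empty)
after full input: {}  (accept=7 not in)

Answer: REJECT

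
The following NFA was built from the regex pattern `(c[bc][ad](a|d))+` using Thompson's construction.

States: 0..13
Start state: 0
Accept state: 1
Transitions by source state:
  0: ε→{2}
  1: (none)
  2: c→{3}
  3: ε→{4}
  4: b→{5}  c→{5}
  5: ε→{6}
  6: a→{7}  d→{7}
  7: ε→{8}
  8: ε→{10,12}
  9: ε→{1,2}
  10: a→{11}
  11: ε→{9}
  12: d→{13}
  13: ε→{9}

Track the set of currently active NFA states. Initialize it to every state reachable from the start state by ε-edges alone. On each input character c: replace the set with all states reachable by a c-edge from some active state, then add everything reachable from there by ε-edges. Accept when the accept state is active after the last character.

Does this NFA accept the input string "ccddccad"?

S₀ = ε-closure({0}) = {0,2}
'c' @ 1: {3,4}
'c' @ 2: {5,6}
'd' @ 3: {7,8,10,12}
'd' @ 4: {1,2,9,13}  (accept∈set)
'c' @ 5: {3,4}
'c' @ 6: {5,6}
'a' @ 7: {7,8,10,12}
'd' @ 8: {1,2,9,13}  (accept∈set)
final: {1,2,9,13}; accept 1 in set

Answer: ACCEPT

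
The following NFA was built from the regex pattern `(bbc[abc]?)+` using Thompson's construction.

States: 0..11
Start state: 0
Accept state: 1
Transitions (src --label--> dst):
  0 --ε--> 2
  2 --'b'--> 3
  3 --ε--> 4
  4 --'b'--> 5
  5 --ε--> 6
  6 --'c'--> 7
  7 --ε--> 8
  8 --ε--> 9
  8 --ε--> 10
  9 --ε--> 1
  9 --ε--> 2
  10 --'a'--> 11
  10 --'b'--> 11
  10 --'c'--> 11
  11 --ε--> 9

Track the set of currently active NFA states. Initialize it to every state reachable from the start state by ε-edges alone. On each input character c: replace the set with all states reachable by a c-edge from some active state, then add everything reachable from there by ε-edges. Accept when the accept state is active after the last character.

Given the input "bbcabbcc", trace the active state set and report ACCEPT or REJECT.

Answer: ACCEPT

Derivation:
S₀ = ε-closure({0}) = {0,2}
'b' @ 1: {3,4}
'b' @ 2: {5,6}
'c' @ 3: {1,2,7,8,9,10}  ✓accept
'a' @ 4: {1,2,9,11}  ✓accept
'b' @ 5: {3,4}
'b' @ 6: {5,6}
'c' @ 7: {1,2,7,8,9,10}  ✓accept
'c' @ 8: {1,2,9,11}  ✓accept
end set {1,2,9,11} — state 1 in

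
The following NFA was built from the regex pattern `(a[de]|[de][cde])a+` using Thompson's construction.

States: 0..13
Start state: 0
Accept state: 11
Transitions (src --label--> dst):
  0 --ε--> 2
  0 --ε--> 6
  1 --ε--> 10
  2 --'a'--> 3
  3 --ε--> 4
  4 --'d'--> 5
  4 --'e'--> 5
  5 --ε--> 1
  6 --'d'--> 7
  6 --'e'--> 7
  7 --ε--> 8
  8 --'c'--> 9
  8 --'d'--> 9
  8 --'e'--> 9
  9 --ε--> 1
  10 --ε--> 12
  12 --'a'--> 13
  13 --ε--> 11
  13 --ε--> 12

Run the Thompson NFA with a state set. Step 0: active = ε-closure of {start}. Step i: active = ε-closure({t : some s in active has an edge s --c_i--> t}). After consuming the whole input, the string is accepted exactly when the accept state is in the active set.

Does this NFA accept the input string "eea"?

Answer: ACCEPT

Trace:
initial (ε-close {0}): {0,2,6}
'e' @ 1: {7,8}
'e' @ 2: {1,9,10,12}
'a' @ 3: {11,12,13}  (accept∈set)
after full input: {11,12,13}  (accept=11 in)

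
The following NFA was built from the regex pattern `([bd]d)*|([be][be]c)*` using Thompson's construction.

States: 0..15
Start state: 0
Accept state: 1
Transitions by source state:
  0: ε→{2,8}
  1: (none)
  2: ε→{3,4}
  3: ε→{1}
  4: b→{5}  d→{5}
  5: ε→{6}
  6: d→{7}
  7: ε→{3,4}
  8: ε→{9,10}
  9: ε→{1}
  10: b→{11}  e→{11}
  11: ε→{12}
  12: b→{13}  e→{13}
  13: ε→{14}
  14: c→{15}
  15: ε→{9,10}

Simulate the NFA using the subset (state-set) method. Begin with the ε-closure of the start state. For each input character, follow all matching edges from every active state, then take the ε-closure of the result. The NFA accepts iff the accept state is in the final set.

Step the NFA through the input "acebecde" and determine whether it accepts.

S₀ = ε-closure({0}) = {0,1,2,3,4,8,9,10}
'a' @ 1: {}  — no active states
rest 'cebecde' ignored (set empty)
final: {}; accept 1 not in set

Answer: REJECT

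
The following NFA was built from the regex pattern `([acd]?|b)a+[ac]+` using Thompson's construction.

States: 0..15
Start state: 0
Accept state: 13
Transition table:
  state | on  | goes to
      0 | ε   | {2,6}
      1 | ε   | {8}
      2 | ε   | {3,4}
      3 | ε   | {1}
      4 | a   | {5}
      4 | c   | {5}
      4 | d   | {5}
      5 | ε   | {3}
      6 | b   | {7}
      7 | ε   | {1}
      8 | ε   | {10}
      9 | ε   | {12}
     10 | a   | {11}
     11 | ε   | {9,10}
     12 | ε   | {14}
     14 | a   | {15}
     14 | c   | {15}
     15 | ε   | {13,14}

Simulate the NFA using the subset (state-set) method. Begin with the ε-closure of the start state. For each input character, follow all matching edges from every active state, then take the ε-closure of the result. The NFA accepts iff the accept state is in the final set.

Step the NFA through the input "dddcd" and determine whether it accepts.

Answer: REJECT

Trace:
S₀ = ε-closure({0}) = {0,1,2,3,4,6,8,10}
'd' @ 1: {1,3,5,8,10}
'd' @ 2: {}  — state set empty
rest 'dcd' ignored (set empty)
end set {} — state 13 not in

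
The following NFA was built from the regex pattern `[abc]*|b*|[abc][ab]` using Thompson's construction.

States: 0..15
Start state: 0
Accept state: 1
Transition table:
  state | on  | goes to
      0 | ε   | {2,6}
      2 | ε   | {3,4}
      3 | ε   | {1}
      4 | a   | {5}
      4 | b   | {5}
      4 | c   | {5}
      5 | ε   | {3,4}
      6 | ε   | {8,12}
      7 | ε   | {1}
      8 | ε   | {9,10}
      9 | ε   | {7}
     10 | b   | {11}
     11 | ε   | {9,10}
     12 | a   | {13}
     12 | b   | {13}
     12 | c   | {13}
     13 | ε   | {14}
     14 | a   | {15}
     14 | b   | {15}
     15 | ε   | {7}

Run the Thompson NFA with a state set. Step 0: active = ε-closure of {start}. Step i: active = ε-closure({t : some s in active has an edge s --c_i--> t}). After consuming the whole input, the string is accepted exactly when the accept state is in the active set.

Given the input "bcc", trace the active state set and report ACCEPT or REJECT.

Answer: ACCEPT

Steps:
S₀ = ε-closure({0}) = {0,1,2,3,4,6,7,8,9,10,12}
'b' @ 1: {1,3,4,5,7,9,10,11,13,14}  (accept∈set)
'c' @ 2: {1,3,4,5}  (accept∈set)
'c' @ 3: {1,3,4,5}  (accept∈set)
end set {1,3,4,5} — state 1 in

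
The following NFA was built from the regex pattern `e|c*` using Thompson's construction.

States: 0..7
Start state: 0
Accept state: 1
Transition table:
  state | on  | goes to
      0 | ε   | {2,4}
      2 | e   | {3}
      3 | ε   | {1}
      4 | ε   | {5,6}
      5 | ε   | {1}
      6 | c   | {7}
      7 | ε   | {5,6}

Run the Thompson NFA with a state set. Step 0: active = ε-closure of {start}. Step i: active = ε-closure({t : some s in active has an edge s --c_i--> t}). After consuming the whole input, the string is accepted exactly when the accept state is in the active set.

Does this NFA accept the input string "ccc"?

Answer: ACCEPT

Steps:
start: ε-closure({0}) = {0,1,2,4,5,6}
'c' @ 1: {1,5,6,7}  [accepting]
'c' @ 2: {1,5,6,7}  [accepting]
'c' @ 3: {1,5,6,7}  [accepting]
final: {1,5,6,7}; accept 1 in set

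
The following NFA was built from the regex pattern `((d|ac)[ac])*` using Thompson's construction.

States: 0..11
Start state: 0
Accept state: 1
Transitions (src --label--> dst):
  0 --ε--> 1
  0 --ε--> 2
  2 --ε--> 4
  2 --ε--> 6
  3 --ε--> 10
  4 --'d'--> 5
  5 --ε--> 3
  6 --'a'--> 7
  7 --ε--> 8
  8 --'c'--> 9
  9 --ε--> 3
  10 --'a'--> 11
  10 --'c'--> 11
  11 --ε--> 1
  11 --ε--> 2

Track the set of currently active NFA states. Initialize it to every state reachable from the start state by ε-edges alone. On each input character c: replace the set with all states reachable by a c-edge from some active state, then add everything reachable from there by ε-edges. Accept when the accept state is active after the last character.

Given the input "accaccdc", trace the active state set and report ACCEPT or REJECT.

Answer: ACCEPT

Derivation:
S₀ = ε-closure({0}) = {0,1,2,4,6}
'a' @ 1: {7,8}
'c' @ 2: {3,9,10}
'c' @ 3: {1,2,4,6,11}  ✓accept
'a' @ 4: {7,8}
'c' @ 5: {3,9,10}
'c' @ 6: {1,2,4,6,11}  ✓accept
'd' @ 7: {3,5,10}
'c' @ 8: {1,2,4,6,11}  ✓accept
final: {1,2,4,6,11}; accept 1 in set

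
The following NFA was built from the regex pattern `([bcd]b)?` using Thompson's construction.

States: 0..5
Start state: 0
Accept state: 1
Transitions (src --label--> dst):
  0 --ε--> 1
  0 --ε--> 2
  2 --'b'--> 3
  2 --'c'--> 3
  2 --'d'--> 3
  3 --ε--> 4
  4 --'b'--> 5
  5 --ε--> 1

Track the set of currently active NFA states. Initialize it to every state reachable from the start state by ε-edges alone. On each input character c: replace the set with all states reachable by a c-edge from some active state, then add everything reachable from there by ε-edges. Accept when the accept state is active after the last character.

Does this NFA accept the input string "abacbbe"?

initial (ε-close {0}): {0,1,2}
'a' @ 1: {}  — state set empty
rest 'bacbbe' ignored (set empty)
after full input: {}  (accept=1 not in)

Answer: REJECT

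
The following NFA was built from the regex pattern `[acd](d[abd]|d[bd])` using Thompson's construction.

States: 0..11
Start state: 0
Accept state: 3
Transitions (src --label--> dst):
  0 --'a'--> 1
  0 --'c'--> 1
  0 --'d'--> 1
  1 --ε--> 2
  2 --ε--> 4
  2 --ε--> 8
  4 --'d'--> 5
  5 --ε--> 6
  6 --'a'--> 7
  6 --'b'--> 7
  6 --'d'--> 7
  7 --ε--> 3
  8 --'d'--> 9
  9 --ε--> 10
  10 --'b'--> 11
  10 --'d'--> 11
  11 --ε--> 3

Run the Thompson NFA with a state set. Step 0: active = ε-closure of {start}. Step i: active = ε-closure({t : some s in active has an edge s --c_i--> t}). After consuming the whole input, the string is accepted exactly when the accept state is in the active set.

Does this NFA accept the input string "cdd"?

Answer: ACCEPT

Derivation:
S₀ = ε-closure({0}) = {0}
'c' @ 1: {1,2,4,8}
'd' @ 2: {5,6,9,10}
'd' @ 3: {3,7,11}  ✓accept
end set {3,7,11} — state 3 in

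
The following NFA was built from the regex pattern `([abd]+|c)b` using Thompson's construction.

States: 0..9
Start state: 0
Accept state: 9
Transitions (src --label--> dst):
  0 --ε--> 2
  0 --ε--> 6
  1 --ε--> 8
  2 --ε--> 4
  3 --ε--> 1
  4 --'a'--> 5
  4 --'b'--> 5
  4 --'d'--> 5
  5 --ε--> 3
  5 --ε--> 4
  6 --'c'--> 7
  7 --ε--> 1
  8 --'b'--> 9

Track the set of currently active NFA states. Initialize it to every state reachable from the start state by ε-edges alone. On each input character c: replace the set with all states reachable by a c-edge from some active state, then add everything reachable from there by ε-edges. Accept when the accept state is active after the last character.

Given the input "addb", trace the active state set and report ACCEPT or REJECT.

Answer: ACCEPT

Trace:
S₀ = ε-closure({0}) = {0,2,4,6}
'a' @ 1: {1,3,4,5,8}
'd' @ 2: {1,3,4,5,8}
'd' @ 3: {1,3,4,5,8}
'b' @ 4: {1,3,4,5,8,9}  ✓accept
final: {1,3,4,5,8,9}; accept 9 in set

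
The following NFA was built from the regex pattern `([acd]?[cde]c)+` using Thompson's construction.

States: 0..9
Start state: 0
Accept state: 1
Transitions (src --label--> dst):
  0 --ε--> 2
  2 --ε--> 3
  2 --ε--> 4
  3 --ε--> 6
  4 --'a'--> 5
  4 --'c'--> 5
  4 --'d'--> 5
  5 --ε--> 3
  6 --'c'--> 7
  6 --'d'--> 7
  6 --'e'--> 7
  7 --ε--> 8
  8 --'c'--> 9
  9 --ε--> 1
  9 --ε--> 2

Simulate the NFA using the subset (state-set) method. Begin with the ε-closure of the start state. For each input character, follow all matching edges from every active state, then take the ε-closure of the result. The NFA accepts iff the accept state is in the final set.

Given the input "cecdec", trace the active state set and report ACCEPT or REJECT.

S₀ = ε-closure({0}) = {0,2,3,4,6}
'c' @ 1: {3,5,6,7,8}
'e' @ 2: {7,8}
'c' @ 3: {1,2,3,4,6,9}  (accept∈set)
'd' @ 4: {3,5,6,7,8}
'e' @ 5: {7,8}
'c' @ 6: {1,2,3,4,6,9}  (accept∈set)
end set {1,2,3,4,6,9} — state 1 in

Answer: ACCEPT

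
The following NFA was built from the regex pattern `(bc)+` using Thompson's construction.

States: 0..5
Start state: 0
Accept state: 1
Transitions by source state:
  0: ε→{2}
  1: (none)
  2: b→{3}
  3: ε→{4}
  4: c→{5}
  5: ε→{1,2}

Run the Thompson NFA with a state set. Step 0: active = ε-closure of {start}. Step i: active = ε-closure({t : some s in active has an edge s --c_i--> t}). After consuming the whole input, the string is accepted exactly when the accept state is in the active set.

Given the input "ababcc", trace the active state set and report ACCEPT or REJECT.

S₀ = ε-closure({0}) = {0,2}
'a' @ 1: {}  — dead — no transitions
rest 'babcc' ignored (set empty)
end set {} — state 1 not in

Answer: REJECT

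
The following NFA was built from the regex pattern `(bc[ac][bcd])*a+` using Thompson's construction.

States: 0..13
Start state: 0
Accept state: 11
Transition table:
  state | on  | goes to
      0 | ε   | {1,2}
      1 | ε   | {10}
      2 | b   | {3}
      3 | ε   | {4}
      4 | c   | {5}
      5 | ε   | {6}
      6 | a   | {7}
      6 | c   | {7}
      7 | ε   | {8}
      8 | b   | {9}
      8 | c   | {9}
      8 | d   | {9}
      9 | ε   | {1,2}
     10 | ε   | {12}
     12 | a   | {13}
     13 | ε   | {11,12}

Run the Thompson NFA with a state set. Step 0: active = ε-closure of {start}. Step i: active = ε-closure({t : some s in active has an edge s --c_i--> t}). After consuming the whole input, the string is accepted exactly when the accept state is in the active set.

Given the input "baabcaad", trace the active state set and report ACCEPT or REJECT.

initial (ε-close {0}): {0,1,2,10,12}
'b' @ 1: {3,4}
'a' @ 2: {}  — no active states
rest 'abcaad' ignored (set empty)
end set {} — state 11 not in

Answer: REJECT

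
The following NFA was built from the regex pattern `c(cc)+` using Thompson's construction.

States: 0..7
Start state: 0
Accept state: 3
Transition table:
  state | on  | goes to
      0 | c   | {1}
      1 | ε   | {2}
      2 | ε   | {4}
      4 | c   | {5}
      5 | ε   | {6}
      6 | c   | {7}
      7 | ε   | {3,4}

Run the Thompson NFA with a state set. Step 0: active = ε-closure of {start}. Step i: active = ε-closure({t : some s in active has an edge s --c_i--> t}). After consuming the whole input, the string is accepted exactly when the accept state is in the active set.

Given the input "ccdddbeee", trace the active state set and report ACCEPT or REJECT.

start: ε-closure({0}) = {0}
'c' @ 1: {1,2,4}
'c' @ 2: {5,6}
'd' @ 3: {}  — dead — no transitions
rest 'ddbeee' ignored (set empty)
end set {} — state 3 not in

Answer: REJECT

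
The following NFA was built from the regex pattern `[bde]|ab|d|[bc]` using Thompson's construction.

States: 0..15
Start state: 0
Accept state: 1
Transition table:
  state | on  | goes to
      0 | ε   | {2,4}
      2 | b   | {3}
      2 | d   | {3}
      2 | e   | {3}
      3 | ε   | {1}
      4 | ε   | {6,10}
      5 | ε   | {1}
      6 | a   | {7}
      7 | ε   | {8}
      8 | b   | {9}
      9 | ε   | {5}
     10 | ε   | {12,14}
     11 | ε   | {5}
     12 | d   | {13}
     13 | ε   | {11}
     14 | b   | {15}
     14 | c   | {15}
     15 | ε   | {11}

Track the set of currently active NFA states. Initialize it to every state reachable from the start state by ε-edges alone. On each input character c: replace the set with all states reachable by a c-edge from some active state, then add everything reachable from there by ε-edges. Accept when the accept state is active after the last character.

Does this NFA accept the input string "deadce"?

Answer: REJECT

Steps:
S₀ = ε-closure({0}) = {0,2,4,6,10,12,14}
'd' @ 1: {1,3,5,11,13}  [accepting]
'e' @ 2: {}  — dead — no transitions
rest 'adce' ignored (set empty)
end set {} — state 1 not in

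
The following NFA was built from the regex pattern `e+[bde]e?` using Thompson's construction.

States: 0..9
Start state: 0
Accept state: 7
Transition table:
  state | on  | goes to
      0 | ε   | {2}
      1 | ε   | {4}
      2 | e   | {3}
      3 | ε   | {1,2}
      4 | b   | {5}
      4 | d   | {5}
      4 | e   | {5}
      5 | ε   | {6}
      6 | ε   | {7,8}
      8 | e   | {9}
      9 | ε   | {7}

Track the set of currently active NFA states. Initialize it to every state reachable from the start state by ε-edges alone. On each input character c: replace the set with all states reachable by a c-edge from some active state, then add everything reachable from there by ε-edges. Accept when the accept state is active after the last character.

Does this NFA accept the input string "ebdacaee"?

S₀ = ε-closure({0}) = {0,2}
'e' @ 1: {1,2,3,4}
'b' @ 2: {5,6,7,8}  [accepting]
'd' @ 3: {}  — dead — no transitions
rest 'acaee' ignored (set empty)
final: {}; accept 7 not in set

Answer: REJECT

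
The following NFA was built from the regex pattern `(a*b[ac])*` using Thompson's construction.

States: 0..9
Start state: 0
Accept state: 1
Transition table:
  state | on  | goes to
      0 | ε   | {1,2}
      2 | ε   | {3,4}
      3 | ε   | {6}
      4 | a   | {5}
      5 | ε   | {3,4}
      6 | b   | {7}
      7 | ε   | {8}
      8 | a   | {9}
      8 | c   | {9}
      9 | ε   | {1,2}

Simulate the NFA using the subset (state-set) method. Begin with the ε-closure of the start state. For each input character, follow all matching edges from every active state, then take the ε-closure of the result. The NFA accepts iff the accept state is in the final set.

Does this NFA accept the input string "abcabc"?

Answer: ACCEPT

Derivation:
start: ε-closure({0}) = {0,1,2,3,4,6}
'a' @ 1: {3,4,5,6}
'b' @ 2: {7,8}
'c' @ 3: {1,2,3,4,6,9}  (accept∈set)
'a' @ 4: {3,4,5,6}
'b' @ 5: {7,8}
'c' @ 6: {1,2,3,4,6,9}  (accept∈set)
after full input: {1,2,3,4,6,9}  (accept=1 in)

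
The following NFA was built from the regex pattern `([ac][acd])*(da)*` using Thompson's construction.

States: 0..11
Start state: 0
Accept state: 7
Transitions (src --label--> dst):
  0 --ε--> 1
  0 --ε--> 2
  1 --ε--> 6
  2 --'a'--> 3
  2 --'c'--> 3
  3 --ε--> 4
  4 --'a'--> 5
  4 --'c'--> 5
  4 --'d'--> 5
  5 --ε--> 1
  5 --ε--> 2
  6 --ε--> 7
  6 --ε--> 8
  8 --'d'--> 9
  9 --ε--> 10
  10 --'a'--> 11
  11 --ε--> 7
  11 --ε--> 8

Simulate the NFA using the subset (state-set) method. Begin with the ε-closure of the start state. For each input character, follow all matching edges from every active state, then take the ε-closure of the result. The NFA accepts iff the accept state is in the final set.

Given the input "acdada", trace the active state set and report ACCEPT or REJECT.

Answer: ACCEPT

Trace:
initial (ε-close {0}): {0,1,2,6,7,8}
'a' @ 1: {3,4}
'c' @ 2: {1,2,5,6,7,8}  ✓accept
'd' @ 3: {9,10}
'a' @ 4: {7,8,11}  ✓accept
'd' @ 5: {9,10}
'a' @ 6: {7,8,11}  ✓accept
final: {7,8,11}; accept 7 in set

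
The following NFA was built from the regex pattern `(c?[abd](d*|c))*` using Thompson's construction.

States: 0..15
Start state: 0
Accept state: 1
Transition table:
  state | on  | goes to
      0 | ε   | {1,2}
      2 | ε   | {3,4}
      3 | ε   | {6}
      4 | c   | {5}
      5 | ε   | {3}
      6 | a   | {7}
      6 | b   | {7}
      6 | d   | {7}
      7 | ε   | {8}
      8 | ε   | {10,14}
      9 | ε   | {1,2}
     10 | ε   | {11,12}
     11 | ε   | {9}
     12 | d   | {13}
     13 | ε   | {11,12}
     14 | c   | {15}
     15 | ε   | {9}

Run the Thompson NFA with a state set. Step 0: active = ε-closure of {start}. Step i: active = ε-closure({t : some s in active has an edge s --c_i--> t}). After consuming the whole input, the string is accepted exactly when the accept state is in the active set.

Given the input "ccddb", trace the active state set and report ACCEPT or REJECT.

Answer: REJECT

Steps:
initial (ε-close {0}): {0,1,2,3,4,6}
'c' @ 1: {3,5,6}
'c' @ 2: {}  — state set empty
rest 'ddb' ignored (set empty)
end set {} — state 1 not in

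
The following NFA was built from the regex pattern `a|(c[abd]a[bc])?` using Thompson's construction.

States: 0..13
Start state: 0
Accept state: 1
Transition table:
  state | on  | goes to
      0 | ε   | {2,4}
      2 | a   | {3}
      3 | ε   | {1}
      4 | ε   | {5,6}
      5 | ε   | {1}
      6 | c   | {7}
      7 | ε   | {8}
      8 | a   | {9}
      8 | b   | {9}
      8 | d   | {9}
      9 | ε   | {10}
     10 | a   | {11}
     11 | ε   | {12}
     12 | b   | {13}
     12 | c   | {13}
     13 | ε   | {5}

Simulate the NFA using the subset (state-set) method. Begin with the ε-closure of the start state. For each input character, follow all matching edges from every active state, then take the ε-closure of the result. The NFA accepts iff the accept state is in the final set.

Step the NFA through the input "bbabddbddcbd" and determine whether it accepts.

Answer: REJECT

Trace:
start: ε-closure({0}) = {0,1,2,4,5,6}
'b' @ 1: {}  — dead — no transitions
rest 'babddbddcbd' ignored (set empty)
final: {}; accept 1 not in set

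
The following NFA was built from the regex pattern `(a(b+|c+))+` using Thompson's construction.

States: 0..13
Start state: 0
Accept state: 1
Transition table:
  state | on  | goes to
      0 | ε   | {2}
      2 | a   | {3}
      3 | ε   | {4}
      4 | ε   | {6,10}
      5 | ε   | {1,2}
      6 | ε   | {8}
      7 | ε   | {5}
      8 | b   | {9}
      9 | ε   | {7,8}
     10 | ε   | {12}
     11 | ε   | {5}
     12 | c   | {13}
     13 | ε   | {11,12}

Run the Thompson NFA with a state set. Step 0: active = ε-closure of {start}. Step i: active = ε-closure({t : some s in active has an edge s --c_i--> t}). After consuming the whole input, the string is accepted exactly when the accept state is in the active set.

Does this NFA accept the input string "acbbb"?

Answer: REJECT

Derivation:
start: ε-closure({0}) = {0,2}
'a' @ 1: {3,4,6,8,10,12}
'c' @ 2: {1,2,5,11,12,13}  [accepting]
'b' @ 3: {}  — no active states
rest 'bb' ignored (set empty)
end set {} — state 1 not in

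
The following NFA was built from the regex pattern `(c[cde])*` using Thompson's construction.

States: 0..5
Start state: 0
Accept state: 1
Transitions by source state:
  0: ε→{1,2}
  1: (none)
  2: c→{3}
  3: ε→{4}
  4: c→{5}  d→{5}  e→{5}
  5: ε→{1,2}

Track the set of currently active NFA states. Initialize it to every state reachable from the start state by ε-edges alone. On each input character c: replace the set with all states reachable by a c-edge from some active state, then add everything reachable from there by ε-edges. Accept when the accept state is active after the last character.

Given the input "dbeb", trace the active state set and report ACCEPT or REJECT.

initial (ε-close {0}): {0,1,2}
'd' @ 1: {}  — state set empty
rest 'beb' ignored (set empty)
final: {}; accept 1 not in set

Answer: REJECT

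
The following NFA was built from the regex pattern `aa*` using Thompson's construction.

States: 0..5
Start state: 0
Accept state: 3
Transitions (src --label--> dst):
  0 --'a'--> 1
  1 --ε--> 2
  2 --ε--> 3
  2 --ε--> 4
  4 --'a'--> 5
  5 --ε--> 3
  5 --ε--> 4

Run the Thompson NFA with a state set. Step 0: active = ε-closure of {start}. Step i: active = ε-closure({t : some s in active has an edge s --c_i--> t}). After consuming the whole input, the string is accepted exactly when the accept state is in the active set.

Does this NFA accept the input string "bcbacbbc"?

start: ε-closure({0}) = {0}
'b' @ 1: {}  — dead — no transitions
rest 'cbacbbc' ignored (set empty)
after full input: {}  (accept=3 not in)

Answer: REJECT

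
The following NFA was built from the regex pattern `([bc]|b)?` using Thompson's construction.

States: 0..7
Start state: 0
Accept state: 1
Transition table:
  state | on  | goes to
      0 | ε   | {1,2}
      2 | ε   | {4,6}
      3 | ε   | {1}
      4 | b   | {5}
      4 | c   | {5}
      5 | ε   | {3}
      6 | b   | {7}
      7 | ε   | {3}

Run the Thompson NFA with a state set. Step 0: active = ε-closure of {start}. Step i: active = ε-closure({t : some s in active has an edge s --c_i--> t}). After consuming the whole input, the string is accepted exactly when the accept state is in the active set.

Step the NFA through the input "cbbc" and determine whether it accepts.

initial (ε-close {0}): {0,1,2,4,6}
'c' @ 1: {1,3,5}  (accept∈set)
'b' @ 2: {}  — state set empty
rest 'bc' ignored (set empty)
after full input: {}  (accept=1 not in)

Answer: REJECT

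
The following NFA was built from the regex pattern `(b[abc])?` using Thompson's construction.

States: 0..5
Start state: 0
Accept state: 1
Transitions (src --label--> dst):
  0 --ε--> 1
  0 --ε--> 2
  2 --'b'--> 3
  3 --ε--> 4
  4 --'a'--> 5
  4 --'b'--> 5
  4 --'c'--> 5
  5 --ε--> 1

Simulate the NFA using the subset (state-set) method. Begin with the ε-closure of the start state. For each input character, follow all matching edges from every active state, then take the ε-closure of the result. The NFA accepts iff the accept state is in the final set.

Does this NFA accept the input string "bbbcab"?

initial (ε-close {0}): {0,1,2}
'b' @ 1: {3,4}
'b' @ 2: {1,5}  [accepting]
'b' @ 3: {}  — no active states
rest 'cab' ignored (set empty)
end set {} — state 1 not in

Answer: REJECT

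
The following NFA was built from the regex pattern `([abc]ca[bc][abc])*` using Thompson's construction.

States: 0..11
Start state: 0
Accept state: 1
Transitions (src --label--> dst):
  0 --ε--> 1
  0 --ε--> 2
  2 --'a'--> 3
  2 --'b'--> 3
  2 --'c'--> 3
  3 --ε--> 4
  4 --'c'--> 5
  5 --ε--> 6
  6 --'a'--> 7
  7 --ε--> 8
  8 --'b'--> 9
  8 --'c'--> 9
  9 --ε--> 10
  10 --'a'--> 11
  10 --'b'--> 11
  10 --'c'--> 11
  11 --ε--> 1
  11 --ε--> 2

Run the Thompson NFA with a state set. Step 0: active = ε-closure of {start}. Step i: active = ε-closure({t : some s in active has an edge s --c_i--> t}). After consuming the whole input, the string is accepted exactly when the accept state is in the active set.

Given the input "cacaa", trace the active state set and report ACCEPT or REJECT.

S₀ = ε-closure({0}) = {0,1,2}
'c' @ 1: {3,4}
'a' @ 2: {}  — state set empty
rest 'caa' ignored (set empty)
final: {}; accept 1 not in set

Answer: REJECT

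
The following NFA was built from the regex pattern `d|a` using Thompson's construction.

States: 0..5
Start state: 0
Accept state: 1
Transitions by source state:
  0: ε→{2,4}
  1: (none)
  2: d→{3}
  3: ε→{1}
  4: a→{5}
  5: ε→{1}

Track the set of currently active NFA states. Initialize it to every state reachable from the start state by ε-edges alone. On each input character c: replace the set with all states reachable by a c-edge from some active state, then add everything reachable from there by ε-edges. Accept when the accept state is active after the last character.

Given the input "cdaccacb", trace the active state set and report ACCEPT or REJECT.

Answer: REJECT

Derivation:
start: ε-closure({0}) = {0,2,4}
'c' @ 1: {}  — no active states
rest 'daccacb' ignored (set empty)
after full input: {}  (accept=1 not in)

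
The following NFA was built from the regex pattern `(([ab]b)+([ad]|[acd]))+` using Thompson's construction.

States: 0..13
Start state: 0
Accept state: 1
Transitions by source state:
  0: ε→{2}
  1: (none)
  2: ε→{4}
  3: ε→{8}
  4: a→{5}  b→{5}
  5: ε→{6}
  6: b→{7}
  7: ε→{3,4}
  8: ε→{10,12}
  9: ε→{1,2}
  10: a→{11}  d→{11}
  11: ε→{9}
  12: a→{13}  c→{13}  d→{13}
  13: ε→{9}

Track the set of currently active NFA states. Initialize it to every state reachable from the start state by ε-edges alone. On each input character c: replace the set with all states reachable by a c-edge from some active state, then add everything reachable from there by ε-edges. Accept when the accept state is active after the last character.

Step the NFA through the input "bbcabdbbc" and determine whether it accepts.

initial (ε-close {0}): {0,2,4}
'b' @ 1: {5,6}
'b' @ 2: {3,4,7,8,10,12}
'c' @ 3: {1,2,4,9,13}  [accepting]
'a' @ 4: {5,6}
'b' @ 5: {3,4,7,8,10,12}
'd' @ 6: {1,2,4,9,11,13}  [accepting]
'b' @ 7: {5,6}
'b' @ 8: {3,4,7,8,10,12}
'c' @ 9: {1,2,4,9,13}  [accepting]
end set {1,2,4,9,13} — state 1 in

Answer: ACCEPT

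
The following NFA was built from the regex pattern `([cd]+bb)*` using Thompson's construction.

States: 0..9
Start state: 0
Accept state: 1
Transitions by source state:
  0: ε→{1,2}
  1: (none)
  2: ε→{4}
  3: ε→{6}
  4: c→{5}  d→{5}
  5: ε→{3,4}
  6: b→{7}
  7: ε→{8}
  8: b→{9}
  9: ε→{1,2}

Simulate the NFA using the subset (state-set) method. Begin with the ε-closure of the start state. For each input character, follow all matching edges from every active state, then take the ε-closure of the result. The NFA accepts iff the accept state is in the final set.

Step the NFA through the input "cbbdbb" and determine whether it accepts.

S₀ = ε-closure({0}) = {0,1,2,4}
'c' @ 1: {3,4,5,6}
'b' @ 2: {7,8}
'b' @ 3: {1,2,4,9}  ✓accept
'd' @ 4: {3,4,5,6}
'b' @ 5: {7,8}
'b' @ 6: {1,2,4,9}  ✓accept
end set {1,2,4,9} — state 1 in

Answer: ACCEPT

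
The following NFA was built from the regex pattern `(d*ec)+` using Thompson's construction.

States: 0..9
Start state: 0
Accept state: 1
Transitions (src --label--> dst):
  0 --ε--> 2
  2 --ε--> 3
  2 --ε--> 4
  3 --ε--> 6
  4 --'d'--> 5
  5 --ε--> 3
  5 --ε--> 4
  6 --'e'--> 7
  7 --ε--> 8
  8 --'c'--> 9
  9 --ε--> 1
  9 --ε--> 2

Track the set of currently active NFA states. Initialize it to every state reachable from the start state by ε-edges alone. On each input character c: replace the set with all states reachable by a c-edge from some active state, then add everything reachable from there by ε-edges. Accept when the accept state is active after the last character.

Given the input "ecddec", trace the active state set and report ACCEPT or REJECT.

Answer: ACCEPT

Trace:
S₀ = ε-closure({0}) = {0,2,3,4,6}
'e' @ 1: {7,8}
'c' @ 2: {1,2,3,4,6,9}  ✓accept
'd' @ 3: {3,4,5,6}
'd' @ 4: {3,4,5,6}
'e' @ 5: {7,8}
'c' @ 6: {1,2,3,4,6,9}  ✓accept
final: {1,2,3,4,6,9}; accept 1 in set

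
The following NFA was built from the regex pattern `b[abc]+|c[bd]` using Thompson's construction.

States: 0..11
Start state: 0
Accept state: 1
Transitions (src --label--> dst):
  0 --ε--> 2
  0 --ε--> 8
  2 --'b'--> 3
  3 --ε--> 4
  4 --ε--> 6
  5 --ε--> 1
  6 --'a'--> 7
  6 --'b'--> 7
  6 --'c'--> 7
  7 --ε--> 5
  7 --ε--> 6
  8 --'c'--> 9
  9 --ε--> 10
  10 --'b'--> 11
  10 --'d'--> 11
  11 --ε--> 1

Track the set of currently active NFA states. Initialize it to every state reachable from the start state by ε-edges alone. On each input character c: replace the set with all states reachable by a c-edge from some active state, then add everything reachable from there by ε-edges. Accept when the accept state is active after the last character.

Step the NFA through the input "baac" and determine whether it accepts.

Answer: ACCEPT

Derivation:
initial (ε-close {0}): {0,2,8}
'b' @ 1: {3,4,6}
'a' @ 2: {1,5,6,7}  (accept∈set)
'a' @ 3: {1,5,6,7}  (accept∈set)
'c' @ 4: {1,5,6,7}  (accept∈set)
after full input: {1,5,6,7}  (accept=1 in)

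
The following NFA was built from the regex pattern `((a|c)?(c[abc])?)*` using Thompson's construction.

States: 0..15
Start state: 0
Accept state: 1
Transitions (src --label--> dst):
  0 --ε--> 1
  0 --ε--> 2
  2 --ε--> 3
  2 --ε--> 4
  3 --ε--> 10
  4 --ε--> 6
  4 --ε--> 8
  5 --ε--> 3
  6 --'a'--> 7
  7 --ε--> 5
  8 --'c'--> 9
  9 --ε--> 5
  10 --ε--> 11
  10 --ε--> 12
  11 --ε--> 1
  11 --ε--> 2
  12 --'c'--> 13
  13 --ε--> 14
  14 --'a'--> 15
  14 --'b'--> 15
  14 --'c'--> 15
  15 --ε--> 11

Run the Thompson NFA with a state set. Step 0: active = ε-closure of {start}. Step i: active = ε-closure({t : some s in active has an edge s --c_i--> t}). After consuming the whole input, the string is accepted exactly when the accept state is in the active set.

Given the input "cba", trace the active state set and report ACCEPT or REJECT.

S₀ = ε-closure({0}) = {0,1,2,3,4,6,8,10,11,12}
'c' @ 1: {1,2,3,4,5,6,8,9,10,11,12,13,14}  ✓accept
'b' @ 2: {1,2,3,4,6,8,10,11,12,15}  ✓accept
'a' @ 3: {1,2,3,4,5,6,7,8,10,11,12}  ✓accept
after full input: {1,2,3,4,5,6,7,8,10,11,12}  (accept=1 in)

Answer: ACCEPT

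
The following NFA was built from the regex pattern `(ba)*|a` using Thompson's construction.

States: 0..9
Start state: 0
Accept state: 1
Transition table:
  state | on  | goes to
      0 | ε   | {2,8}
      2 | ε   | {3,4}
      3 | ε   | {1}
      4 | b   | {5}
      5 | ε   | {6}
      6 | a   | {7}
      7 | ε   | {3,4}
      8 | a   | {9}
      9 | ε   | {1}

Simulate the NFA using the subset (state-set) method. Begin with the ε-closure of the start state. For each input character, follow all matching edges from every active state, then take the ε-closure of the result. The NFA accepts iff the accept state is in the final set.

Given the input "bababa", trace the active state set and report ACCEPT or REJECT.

initial (ε-close {0}): {0,1,2,3,4,8}
'b' @ 1: {5,6}
'a' @ 2: {1,3,4,7}  (accept∈set)
'b' @ 3: {5,6}
'a' @ 4: {1,3,4,7}  (accept∈set)
'b' @ 5: {5,6}
'a' @ 6: {1,3,4,7}  (accept∈set)
final: {1,3,4,7}; accept 1 in set

Answer: ACCEPT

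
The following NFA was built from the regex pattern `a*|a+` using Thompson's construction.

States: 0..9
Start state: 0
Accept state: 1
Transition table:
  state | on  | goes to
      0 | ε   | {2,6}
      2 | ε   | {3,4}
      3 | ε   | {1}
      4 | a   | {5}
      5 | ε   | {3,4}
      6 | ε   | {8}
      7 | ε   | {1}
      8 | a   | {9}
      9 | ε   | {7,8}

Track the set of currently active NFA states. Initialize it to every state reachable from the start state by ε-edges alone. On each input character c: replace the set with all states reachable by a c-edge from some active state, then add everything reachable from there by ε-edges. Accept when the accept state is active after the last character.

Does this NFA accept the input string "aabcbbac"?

Answer: REJECT

Steps:
initial (ε-close {0}): {0,1,2,3,4,6,8}
'a' @ 1: {1,3,4,5,7,8,9}  (accept∈set)
'a' @ 2: {1,3,4,5,7,8,9}  (accept∈set)
'b' @ 3: {}  — state set empty
rest 'cbbac' ignored (set empty)
after full input: {}  (accept=1 not in)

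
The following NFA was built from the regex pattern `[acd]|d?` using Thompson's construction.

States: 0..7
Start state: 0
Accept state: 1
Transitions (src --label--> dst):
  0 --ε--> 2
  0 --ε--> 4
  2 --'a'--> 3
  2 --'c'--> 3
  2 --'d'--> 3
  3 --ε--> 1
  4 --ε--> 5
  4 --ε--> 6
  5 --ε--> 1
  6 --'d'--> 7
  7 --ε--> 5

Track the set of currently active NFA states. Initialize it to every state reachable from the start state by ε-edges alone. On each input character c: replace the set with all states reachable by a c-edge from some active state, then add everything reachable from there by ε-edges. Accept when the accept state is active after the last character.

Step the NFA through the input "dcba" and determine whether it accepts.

Answer: REJECT

Trace:
start: ε-closure({0}) = {0,1,2,4,5,6}
'd' @ 1: {1,3,5,7}  ✓accept
'c' @ 2: {}  — no active states
rest 'ba' ignored (set empty)
final: {}; accept 1 not in set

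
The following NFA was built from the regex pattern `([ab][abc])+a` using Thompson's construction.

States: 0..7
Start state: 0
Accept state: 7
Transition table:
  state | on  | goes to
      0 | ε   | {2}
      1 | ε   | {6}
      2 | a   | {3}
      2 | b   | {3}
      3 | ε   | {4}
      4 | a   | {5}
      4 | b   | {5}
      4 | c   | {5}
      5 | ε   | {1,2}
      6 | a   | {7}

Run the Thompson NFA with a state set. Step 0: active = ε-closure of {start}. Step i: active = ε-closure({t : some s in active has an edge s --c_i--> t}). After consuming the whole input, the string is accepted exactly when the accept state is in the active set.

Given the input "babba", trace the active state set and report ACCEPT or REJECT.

initial (ε-close {0}): {0,2}
'b' @ 1: {3,4}
'a' @ 2: {1,2,5,6}
'b' @ 3: {3,4}
'b' @ 4: {1,2,5,6}
'a' @ 5: {3,4,7}  (accept∈set)
final: {3,4,7}; accept 7 in set

Answer: ACCEPT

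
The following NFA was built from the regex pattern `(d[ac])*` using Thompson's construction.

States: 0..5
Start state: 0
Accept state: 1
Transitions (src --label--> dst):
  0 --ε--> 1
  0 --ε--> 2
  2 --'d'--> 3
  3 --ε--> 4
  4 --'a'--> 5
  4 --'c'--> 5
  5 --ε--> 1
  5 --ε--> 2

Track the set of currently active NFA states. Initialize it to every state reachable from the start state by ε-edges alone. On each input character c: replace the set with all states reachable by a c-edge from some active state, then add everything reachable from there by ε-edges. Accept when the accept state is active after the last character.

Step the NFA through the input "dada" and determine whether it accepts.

Answer: ACCEPT

Steps:
S₀ = ε-closure({0}) = {0,1,2}
'd' @ 1: {3,4}
'a' @ 2: {1,2,5}  ✓accept
'd' @ 3: {3,4}
'a' @ 4: {1,2,5}  ✓accept
final: {1,2,5}; accept 1 in set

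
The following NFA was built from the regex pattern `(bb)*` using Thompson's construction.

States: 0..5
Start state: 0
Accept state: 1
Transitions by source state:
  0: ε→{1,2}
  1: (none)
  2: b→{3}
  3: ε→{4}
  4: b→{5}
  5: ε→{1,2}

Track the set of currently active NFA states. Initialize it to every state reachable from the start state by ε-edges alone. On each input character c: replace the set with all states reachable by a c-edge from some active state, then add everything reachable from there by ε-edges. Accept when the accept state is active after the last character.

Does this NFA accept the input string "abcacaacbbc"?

start: ε-closure({0}) = {0,1,2}
'a' @ 1: {}  — dead — no transitions
rest 'bcacaacbbc' ignored (set empty)
final: {}; accept 1 not in set

Answer: REJECT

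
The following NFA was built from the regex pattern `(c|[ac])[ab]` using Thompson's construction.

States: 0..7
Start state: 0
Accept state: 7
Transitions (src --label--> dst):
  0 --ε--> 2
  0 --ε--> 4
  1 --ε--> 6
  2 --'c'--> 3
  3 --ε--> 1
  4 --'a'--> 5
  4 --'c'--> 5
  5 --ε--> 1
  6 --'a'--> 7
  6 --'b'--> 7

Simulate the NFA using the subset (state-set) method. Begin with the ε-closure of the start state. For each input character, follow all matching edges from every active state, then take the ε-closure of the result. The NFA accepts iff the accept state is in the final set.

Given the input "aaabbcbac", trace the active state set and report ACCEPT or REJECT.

Answer: REJECT

Derivation:
initial (ε-close {0}): {0,2,4}
'a' @ 1: {1,5,6}
'a' @ 2: {7}  (accept∈set)
'a' @ 3: {}  — state set empty
rest 'bbcbac' ignored (set empty)
after full input: {}  (accept=7 not in)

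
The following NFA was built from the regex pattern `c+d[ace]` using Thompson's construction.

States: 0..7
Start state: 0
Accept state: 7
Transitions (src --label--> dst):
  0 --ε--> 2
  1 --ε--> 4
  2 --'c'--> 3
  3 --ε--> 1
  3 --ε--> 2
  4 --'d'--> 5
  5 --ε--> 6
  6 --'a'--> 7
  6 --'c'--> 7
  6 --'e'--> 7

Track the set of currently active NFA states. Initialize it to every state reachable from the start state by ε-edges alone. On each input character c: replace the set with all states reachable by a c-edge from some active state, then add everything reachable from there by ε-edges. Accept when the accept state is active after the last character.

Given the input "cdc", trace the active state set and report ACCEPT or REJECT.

Answer: ACCEPT

Steps:
initial (ε-close {0}): {0,2}
'c' @ 1: {1,2,3,4}
'd' @ 2: {5,6}
'c' @ 3: {7}  ✓accept
after full input: {7}  (accept=7 in)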